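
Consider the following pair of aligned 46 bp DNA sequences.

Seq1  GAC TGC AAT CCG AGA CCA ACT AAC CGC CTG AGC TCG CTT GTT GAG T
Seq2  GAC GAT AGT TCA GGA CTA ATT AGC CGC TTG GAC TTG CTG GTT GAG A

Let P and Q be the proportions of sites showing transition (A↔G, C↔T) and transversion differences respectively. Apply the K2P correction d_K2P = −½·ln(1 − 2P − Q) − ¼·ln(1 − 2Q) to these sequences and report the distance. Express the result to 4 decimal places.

0.5327

Differing sites — 4:T/G (Tv); 5:G/A (Ti); 6:C/T (Ti); 8:A/G (Ti); 10:C/T (Ti); 12:G/A (Ti); 13:A/G (Ti); 17:C/T (Ti); 20:C/T (Ti); 23:A/G (Ti); 28:C/T (Ti); 31:A/G (Ti); 32:G/A (Ti); 35:C/T (Ti); 39:T/G (Tv); 46:T/A (Tv).
Of the 16 differences, 13 transitions and 3 transversions over 46 sites: P = 13/46 = 0.282609, Q = 3/46 = 0.065217.
d = −0.5·ln(0.369565) − 0.25·ln(0.869566) = −0.5·(-0.995429) − 0.25·(-0.139761) = 0.5327.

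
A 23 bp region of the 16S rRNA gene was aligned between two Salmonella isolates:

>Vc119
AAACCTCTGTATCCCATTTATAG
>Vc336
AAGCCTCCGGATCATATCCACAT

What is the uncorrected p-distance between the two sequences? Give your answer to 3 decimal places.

0.391

Mismatches occur at site 3 (A→G), site 8 (T→C), site 10 (T→G), site 14 (C→A), site 15 (C→T), site 18 (T→C), site 19 (T→C), site 21 (T→C), site 23 (G→T).
There are 9 differences over 23 sites, so p = 9/23 = 0.391.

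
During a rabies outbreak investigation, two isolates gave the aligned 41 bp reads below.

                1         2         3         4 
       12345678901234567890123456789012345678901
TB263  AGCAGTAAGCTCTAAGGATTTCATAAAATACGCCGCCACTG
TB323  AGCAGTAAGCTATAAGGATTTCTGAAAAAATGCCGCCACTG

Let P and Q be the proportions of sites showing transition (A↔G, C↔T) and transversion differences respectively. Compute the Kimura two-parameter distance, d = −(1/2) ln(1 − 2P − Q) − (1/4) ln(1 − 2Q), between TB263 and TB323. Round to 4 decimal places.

Mismatches occur at site 12 (C/A, transversion), site 23 (A/T, transversion), site 24 (T/G, transversion), site 29 (T/A, transversion), site 31 (C/T, transition).
Of the 5 differences, 1 transition and 4 transversions over 41 sites: P = 1/41 = 0.024390, Q = 4/41 = 0.097561.
d = −0.5·ln(0.853659) − 0.25·ln(0.804878) = −0.5·(-0.158223) − 0.25·(-0.217065) = 0.1334.

0.1334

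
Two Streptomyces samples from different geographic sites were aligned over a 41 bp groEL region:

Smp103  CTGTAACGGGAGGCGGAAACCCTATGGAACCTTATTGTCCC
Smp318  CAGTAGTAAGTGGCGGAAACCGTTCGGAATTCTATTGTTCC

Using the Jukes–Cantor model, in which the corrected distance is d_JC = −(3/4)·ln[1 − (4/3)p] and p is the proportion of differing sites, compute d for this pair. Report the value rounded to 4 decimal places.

0.4121

Differing sites — 2:T/A; 6:A/G; 7:C/T; 8:G/A; 9:G/A; 11:A/T; 22:C/G; 24:A/T; 25:T/C; 30:C/T; 31:C/T; 32:T/C; 39:C/T.
p = 13/41 = 0.317073.
d = −0.75 · ln(1 − (4/3)·0.317073) = −0.75 · ln(0.577236) = −0.75 · (-0.549504) = 0.4121.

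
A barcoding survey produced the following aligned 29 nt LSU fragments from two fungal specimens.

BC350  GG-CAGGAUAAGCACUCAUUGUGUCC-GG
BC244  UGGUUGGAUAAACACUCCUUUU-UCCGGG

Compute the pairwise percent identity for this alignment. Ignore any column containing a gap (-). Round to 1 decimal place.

76.9%

Excluding the 3 gap columns leaves 26 comparable sites.
The sequences differ at positions 1 (G/U), 4 (C/U), 5 (A/U), 12 (G/A), 18 (A/C), 21 (G/U).
20 of the 26 comparable sites match, so the percent identity is 20/26 × 100 = 76.9%.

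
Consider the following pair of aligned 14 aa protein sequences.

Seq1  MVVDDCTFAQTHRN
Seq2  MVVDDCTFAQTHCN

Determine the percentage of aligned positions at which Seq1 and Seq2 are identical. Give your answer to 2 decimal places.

Differing sites — 13:R/C.
13 of the 14 sites match, so the percent identity is 13/14 × 100 = 92.86%.

92.86%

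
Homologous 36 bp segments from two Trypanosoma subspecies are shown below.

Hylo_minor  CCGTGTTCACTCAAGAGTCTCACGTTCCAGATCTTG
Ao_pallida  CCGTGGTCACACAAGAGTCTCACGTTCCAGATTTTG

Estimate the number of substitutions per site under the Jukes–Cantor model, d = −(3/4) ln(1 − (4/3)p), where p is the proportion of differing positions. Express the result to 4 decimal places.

0.0883

Differing sites — 6:T/G; 11:T/A; 33:C/T.
p = 3/36 = 0.083333.
d = −0.75 · ln(1 − (4/3)·0.083333) = −0.75 · ln(0.888889) = −0.75 · (-0.117783) = 0.0883.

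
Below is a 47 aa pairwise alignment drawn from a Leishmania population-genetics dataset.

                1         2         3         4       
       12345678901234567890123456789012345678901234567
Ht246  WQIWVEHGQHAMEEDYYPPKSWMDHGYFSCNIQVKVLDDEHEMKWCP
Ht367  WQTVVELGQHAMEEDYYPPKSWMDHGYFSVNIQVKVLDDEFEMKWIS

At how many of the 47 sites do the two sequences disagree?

Mismatches occur at site 3 (I/T), site 4 (W/V), site 7 (H/L), site 30 (C/V), site 41 (H/F), site 46 (C/I), site 47 (P/S).
That gives 7 mismatches out of 47 aligned sites, so the Hamming distance is 7.

7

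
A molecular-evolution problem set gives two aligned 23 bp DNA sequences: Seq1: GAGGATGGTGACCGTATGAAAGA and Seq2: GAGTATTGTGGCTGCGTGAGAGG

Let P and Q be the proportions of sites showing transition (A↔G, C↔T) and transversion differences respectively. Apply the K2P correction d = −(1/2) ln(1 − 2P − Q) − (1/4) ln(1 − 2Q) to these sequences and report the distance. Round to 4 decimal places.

0.5169

Differing sites — 4:G/T (Tv); 7:G/T (Tv); 11:A/G (Ti); 13:C/T (Ti); 15:T/C (Ti); 16:A/G (Ti); 20:A/G (Ti); 23:A/G (Ti).
Of the 8 differences, 6 transitions and 2 transversions over 23 sites: P = 6/23 = 0.260870, Q = 2/23 = 0.086957.
d = −0.5·ln(0.391303) − 0.25·ln(0.826086) = −0.5·(-0.938273) − 0.25·(-0.191056) = 0.5169.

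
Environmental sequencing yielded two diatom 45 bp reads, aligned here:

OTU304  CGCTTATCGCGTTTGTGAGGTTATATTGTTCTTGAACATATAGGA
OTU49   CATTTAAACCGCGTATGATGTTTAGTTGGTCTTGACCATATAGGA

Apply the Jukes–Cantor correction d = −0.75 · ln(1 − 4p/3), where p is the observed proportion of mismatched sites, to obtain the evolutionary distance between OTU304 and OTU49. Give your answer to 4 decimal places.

0.4019

The sequences differ at positions 2 (G/A), 3 (C/T), 7 (T/A), 8 (C/A), 9 (G/C), 12 (T/C), 13 (T/G), 15 (G/A), 19 (G/T), 23 (A/T), 24 (T/A), 25 (A/G), 29 (T/G), 36 (A/C).
p = 14/45 = 0.311111.
d = −0.75 · ln(1 − (4/3)·0.311111) = −0.75 · ln(0.585185) = −0.75 · (-0.535827) = 0.4019.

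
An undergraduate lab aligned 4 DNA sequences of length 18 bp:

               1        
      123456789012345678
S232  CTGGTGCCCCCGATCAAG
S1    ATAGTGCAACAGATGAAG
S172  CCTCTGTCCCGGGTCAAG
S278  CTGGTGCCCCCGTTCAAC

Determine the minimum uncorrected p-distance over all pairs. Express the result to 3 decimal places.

0.111

Pairwise Hamming distances:
  S232 vs S1: 6
  S232 vs S172: 6
  S232 vs S278: 2
  S1 vs S172: 10
  S1 vs S278: 8
  S172 vs S278: 7
The smallest is 2 mismatches, between S232 and S278; p = 2/18 = 0.111.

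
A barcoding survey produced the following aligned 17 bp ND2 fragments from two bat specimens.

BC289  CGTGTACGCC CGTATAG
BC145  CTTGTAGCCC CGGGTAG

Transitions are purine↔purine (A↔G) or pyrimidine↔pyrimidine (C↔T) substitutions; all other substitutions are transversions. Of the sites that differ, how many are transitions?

The sequences differ at positions 2 (G/T, transversion), 7 (C/G, transversion), 8 (G/C, transversion), 13 (T/G, transversion), 14 (A/G, transition).
Of the 5 differences, 1 transition and 4 transversions, so the answer is 1.

1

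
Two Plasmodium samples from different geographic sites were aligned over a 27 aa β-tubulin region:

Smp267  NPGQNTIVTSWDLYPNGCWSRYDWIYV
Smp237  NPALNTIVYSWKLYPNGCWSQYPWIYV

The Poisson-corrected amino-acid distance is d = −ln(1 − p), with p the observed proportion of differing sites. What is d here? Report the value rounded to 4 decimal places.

Differing sites — 3:G/A; 4:Q/L; 9:T/Y; 12:D/K; 21:R/Q; 23:D/P.
p = 6/27 = 0.222222.
d = −ln(1 − 0.222222) = −ln(0.777778) = 0.2513.

0.2513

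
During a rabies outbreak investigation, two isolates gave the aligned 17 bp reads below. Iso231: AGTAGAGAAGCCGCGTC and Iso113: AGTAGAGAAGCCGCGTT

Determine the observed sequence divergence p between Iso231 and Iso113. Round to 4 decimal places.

Differing sites — 17:C/T.
There are 1 differences over 17 sites, so p = 1/17 = 0.0588.

0.0588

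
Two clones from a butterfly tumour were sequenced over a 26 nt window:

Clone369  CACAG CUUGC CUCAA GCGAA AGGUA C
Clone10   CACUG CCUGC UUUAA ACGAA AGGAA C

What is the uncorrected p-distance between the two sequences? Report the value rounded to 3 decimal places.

Differing sites — 4:A/U; 7:U/C; 11:C/U; 13:C/U; 16:G/A; 24:U/A.
There are 6 differences over 26 sites, so p = 6/26 = 0.231.

0.231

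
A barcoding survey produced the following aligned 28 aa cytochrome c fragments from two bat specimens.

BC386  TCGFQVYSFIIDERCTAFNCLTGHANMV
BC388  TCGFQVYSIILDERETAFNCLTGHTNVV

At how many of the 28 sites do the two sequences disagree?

5

Differing sites — 9:F/I; 11:I/L; 15:C/E; 25:A/T; 27:M/V.
That gives 5 mismatches out of 28 aligned sites, so the Hamming distance is 5.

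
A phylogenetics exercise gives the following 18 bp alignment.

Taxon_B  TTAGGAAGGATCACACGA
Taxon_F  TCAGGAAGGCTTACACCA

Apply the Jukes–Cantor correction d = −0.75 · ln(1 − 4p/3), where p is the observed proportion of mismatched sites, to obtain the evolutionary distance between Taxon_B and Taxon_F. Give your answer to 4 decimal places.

Mismatches occur at site 2 (T↔C), site 10 (A↔C), site 12 (C↔T), site 17 (G↔C).
p = 4/18 = 0.222222.
d = −0.75 · ln(1 − (4/3)·0.222222) = −0.75 · ln(0.703704) = −0.75 · (-0.351397) = 0.2635.

0.2635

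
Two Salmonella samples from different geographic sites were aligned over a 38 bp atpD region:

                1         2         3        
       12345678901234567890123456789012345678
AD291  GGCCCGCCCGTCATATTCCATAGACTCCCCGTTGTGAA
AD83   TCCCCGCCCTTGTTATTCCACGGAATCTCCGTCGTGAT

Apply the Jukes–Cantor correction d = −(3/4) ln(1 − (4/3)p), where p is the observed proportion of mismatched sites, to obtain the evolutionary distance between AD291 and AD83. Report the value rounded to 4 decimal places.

Differing sites — 1:G/T; 2:G/C; 10:G/T; 12:C/G; 13:A/T; 21:T/C; 22:A/G; 25:C/A; 28:C/T; 33:T/C; 38:A/T.
p = 11/38 = 0.289474.
d = −0.75 · ln(1 − (4/3)·0.289474) = −0.75 · ln(0.614035) = −0.75 · (-0.487703) = 0.3658.

0.3658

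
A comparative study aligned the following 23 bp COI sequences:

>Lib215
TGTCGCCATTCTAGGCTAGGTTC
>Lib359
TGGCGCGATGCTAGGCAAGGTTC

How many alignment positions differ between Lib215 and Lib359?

4

The sequences differ at positions 3 (T/G), 7 (C/G), 10 (T/G), 17 (T/A).
That gives 4 mismatches out of 23 aligned sites, so the Hamming distance is 4.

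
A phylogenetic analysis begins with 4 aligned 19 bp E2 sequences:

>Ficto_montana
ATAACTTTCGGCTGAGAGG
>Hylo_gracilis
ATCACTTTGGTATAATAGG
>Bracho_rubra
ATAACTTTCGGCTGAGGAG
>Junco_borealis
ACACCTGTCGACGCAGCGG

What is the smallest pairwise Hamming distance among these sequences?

Pairwise Hamming distances:
  Ficto_montana vs Hylo_gracilis: 6
  Ficto_montana vs Bracho_rubra: 2
  Ficto_montana vs Junco_borealis: 7
  Hylo_gracilis vs Bracho_rubra: 8
  Hylo_gracilis vs Junco_borealis: 11
  Bracho_rubra vs Junco_borealis: 8
The smallest is 2, between Ficto_montana and Bracho_rubra.

2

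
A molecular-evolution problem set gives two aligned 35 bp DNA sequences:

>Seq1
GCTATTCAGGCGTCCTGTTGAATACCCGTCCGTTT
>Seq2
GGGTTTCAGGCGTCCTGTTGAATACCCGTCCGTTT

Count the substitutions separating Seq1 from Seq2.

Differing sites — 2:C/G; 3:T/G; 4:A/T.
That gives 3 mismatches out of 35 aligned sites, so the Hamming distance is 3.

3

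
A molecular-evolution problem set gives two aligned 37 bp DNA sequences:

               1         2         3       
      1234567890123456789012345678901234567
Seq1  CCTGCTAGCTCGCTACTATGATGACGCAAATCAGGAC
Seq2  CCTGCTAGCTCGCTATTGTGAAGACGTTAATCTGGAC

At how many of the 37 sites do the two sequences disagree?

The sequences differ at positions 16 (C/T), 18 (A/G), 22 (T/A), 27 (C/T), 28 (A/T), 33 (A/T).
That gives 6 mismatches out of 37 aligned sites, so the Hamming distance is 6.

6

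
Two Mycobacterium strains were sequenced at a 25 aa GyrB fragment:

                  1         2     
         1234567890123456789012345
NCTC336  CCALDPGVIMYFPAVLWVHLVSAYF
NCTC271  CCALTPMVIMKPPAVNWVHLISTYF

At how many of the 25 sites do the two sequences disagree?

Mismatches occur at site 5 (D↔T), site 7 (G↔M), site 11 (Y↔K), site 12 (F↔P), site 16 (L↔N), site 21 (V↔I), site 23 (A↔T).
That gives 7 mismatches out of 25 aligned sites, so the Hamming distance is 7.

7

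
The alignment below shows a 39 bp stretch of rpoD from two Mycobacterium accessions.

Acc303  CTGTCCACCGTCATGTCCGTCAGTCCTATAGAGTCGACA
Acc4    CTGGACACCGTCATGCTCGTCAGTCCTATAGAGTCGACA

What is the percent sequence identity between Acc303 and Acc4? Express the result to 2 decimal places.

89.74%

Mismatches occur at site 4 (T/G), site 5 (C/A), site 16 (T/C), site 17 (C/T).
35 of the 39 sites match, so the percent identity is 35/39 × 100 = 89.74%.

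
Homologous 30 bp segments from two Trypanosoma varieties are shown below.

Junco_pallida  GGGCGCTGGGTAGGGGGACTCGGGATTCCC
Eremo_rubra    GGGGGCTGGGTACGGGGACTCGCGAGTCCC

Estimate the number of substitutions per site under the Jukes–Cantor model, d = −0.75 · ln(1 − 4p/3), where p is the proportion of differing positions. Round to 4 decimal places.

Differing sites — 4:C/G; 13:G/C; 23:G/C; 26:T/G.
p = 4/30 = 0.133333.
d = −0.75 · ln(1 − (4/3)·0.133333) = −0.75 · ln(0.822223) = −0.75 · (-0.195744) = 0.1468.

0.1468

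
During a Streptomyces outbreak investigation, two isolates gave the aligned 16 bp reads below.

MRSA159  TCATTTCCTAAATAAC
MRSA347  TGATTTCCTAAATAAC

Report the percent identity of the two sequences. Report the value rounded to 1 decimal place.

93.8%

The sequences differ at position 2 (C/G).
15 of the 16 sites match, so the percent identity is 15/16 × 100 = 93.8%.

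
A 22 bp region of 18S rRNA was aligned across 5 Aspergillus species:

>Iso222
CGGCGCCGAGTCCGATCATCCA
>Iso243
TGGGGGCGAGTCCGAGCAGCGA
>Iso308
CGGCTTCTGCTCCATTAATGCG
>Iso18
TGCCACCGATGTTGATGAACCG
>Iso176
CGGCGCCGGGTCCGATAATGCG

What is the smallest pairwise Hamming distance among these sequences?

Pairwise Hamming distances:
  Iso222 vs Iso243: 6
  Iso222 vs Iso308: 10
  Iso222 vs Iso18: 10
  Iso222 vs Iso176: 4
  Iso243 vs Iso308: 15
  Iso243 vs Iso18: 13
  Iso243 vs Iso176: 10
  Iso308 vs Iso18: 15
  Iso308 vs Iso176: 6
  Iso18 vs Iso176: 11
The smallest is 4, between Iso222 and Iso176.

4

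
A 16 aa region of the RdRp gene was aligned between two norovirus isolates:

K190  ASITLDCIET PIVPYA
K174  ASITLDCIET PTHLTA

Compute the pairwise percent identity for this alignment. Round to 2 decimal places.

75.00%

The sequences differ at positions 12 (I/T), 13 (V/H), 14 (P/L), 15 (Y/T).
12 of the 16 sites match, so the percent identity is 12/16 × 100 = 75.00%.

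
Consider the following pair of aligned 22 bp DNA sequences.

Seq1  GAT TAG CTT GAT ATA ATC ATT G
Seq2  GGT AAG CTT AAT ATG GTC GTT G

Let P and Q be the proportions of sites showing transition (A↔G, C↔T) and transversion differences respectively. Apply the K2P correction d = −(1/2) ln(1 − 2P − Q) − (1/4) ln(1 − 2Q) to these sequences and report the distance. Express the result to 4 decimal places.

Differing sites — 2:A/G (Ti); 4:T/A (Tv); 10:G/A (Ti); 15:A/G (Ti); 16:A/G (Ti); 19:A/G (Ti).
Of the 6 differences, 5 transitions and 1 transversion over 22 sites: P = 5/22 = 0.227273, Q = 1/22 = 0.045455.
d = −0.5·ln(0.499999) − 0.25·ln(0.909090) = −0.5·(-0.693149) − 0.25·(-0.095311) = 0.3704.

0.3704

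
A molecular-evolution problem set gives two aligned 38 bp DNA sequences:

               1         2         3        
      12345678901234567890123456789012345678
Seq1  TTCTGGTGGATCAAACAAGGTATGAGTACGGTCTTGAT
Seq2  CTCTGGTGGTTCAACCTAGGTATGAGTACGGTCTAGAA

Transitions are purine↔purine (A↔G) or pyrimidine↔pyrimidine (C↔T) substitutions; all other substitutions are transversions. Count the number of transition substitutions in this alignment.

Differing sites — 1:T/C (Ti); 10:A/T (Tv); 15:A/C (Tv); 17:A/T (Tv); 35:T/A (Tv); 38:T/A (Tv).
Of the 6 differences, 1 transition and 5 transversions, so the answer is 1.

1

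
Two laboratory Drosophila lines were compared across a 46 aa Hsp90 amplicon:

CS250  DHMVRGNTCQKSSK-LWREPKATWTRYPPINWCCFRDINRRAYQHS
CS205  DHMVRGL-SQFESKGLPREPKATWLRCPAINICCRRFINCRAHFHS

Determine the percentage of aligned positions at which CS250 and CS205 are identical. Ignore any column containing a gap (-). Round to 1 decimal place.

68.2%

Excluding the 2 gap columns leaves 44 comparable sites.
Mismatches occur at site 7 (N→L), site 9 (C→S), site 11 (K→F), site 12 (S→E), site 17 (W→P), site 25 (T→L), site 27 (Y→C), site 29 (P→A), site 32 (W→I), site 35 (F→R), site 37 (D→F), site 40 (R→C), site 43 (Y→H), site 44 (Q→F).
30 of the 44 comparable sites match, so the percent identity is 30/44 × 100 = 68.2%.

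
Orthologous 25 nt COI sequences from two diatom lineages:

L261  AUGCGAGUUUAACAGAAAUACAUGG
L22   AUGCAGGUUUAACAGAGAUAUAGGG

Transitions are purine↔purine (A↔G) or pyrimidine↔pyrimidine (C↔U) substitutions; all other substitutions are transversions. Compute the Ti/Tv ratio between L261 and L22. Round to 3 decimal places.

The sequences differ at positions 5 (G/A, transition), 6 (A/G, transition), 17 (A/G, transition), 21 (C/U, transition), 23 (U/G, transversion).
Of the 5 differences, 4 transitions and 1 transversion, so Ti/Tv = 4/1 = 4.000.

4.000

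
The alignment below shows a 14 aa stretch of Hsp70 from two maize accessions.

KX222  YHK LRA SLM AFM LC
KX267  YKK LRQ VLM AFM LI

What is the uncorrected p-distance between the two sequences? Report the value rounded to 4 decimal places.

The sequences differ at positions 2 (H/K), 6 (A/Q), 7 (S/V), 14 (C/I).
There are 4 differences over 14 sites, so p = 4/14 = 0.2857.

0.2857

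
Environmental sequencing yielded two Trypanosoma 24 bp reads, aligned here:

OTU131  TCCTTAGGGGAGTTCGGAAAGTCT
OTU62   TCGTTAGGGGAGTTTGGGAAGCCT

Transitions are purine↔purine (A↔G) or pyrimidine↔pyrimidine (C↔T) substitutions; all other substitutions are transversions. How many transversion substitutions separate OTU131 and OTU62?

1

The sequences differ at positions 3 (C/G, transversion), 15 (C/T, transition), 18 (A/G, transition), 22 (T/C, transition).
Of the 4 differences, 3 transitions and 1 transversion, so the answer is 1.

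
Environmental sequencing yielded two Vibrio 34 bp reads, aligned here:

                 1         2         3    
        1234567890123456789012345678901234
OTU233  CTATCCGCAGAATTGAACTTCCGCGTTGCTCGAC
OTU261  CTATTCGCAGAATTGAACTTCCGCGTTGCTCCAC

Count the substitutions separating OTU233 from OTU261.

Differing sites — 5:C/T; 32:G/C.
That gives 2 mismatches out of 34 aligned sites, so the Hamming distance is 2.

2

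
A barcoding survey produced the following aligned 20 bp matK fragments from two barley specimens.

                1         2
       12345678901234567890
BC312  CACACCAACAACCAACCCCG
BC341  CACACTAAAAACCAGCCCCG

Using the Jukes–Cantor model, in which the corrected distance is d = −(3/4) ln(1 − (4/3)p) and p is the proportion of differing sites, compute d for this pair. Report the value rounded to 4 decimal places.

Mismatches occur at site 6 (C/T), site 9 (C/A), site 15 (A/G).
p = 3/20 = 0.150000.
d = −0.75 · ln(1 − (4/3)·0.150000) = −0.75 · ln(0.800000) = −0.75 · (-0.223144) = 0.1674.

0.1674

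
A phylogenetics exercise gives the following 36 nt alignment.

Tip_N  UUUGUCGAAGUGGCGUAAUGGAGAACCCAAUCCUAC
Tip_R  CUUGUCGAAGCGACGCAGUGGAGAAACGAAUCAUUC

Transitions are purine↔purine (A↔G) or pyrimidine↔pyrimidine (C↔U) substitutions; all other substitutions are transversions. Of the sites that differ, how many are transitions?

5

The sequences differ at positions 1 (U/C, transition), 11 (U/C, transition), 13 (G/A, transition), 16 (U/C, transition), 18 (A/G, transition), 26 (C/A, transversion), 28 (C/G, transversion), 33 (C/A, transversion), 35 (A/U, transversion).
Of the 9 differences, 5 transitions and 4 transversions, so the answer is 5.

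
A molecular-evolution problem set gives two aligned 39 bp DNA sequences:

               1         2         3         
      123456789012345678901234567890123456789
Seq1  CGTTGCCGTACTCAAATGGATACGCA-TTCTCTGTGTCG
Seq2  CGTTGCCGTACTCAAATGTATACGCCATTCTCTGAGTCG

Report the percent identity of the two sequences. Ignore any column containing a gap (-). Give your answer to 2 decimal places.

92.11%

Excluding the 1 gap column leaves 38 comparable sites.
The sequences differ at positions 19 (G/T), 26 (A/C), 35 (T/A).
35 of the 38 comparable sites match, so the percent identity is 35/38 × 100 = 92.11%.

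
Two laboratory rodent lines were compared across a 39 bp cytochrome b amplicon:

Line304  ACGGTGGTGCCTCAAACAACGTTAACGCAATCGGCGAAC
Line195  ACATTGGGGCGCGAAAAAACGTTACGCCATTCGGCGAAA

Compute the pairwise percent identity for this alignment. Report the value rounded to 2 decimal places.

Differing sites — 3:G/A; 4:G/T; 8:T/G; 11:C/G; 12:T/C; 13:C/G; 17:C/A; 25:A/C; 26:C/G; 27:G/C; 30:A/T; 39:C/A.
27 of the 39 sites match, so the percent identity is 27/39 × 100 = 69.23%.

69.23%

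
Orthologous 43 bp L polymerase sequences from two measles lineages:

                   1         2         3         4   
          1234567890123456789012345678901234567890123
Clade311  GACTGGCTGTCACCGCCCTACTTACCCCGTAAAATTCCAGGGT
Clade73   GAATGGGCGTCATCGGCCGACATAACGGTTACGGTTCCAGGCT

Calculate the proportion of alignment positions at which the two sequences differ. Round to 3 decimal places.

0.349

The sequences differ at positions 3 (C/A), 7 (C/G), 8 (T/C), 13 (C/T), 16 (C/G), 19 (T/G), 22 (T/A), 25 (C/A), 27 (C/G), 28 (C/G), 29 (G/T), 32 (A/C), 33 (A/G), 34 (A/G), 42 (G/C).
There are 15 differences over 43 sites, so p = 15/43 = 0.349.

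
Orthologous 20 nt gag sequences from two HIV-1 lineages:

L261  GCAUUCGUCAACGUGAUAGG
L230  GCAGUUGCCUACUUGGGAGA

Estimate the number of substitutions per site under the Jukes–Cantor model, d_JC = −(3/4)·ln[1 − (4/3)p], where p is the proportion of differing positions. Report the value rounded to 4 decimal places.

Mismatches occur at site 4 (U/G), site 6 (C/U), site 8 (U/C), site 10 (A/U), site 13 (G/U), site 16 (A/G), site 17 (U/G), site 20 (G/A).
p = 8/20 = 0.400000.
d = −0.75 · ln(1 − (4/3)·0.400000) = −0.75 · ln(0.466667) = −0.75 · (-0.762139) = 0.5716.

0.5716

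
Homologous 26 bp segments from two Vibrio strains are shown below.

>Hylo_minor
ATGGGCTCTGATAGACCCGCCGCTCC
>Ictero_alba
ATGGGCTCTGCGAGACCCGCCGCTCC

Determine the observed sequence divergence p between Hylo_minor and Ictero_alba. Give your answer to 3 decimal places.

0.077

The sequences differ at positions 11 (A/C), 12 (T/G).
There are 2 differences over 26 sites, so p = 2/26 = 0.077.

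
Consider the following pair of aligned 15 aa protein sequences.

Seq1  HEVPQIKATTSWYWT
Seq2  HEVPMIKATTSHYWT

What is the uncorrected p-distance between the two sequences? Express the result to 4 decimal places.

0.1333

The sequences differ at positions 5 (Q/M), 12 (W/H).
There are 2 differences over 15 sites, so p = 2/15 = 0.1333.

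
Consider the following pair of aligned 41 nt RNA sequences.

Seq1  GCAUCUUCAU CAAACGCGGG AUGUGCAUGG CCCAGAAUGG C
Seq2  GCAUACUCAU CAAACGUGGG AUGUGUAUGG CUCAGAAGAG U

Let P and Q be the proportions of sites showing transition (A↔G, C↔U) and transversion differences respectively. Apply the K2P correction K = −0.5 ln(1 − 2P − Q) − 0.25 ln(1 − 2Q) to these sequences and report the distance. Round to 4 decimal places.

0.2345

The sequences differ at positions 5 (C/A, transversion), 6 (U/C, transition), 17 (C/U, transition), 26 (C/U, transition), 32 (C/U, transition), 38 (U/G, transversion), 39 (G/A, transition), 41 (C/U, transition).
Of the 8 differences, 6 transitions and 2 transversions over 41 sites: P = 6/41 = 0.146341, Q = 2/41 = 0.048780.
d = −0.5·ln(0.658538) − 0.25·ln(0.902440) = −0.5·(-0.417733) − 0.25·(-0.102653) = 0.2345.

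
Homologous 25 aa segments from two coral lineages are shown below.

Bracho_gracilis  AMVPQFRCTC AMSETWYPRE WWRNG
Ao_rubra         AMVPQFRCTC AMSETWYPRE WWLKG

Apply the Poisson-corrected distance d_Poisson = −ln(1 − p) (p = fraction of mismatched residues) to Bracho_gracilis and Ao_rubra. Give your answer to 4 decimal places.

0.0834

Mismatches occur at site 23 (R/L), site 24 (N/K).
p = 2/25 = 0.080000.
d = −ln(1 − 0.080000) = −ln(0.920000) = 0.0834.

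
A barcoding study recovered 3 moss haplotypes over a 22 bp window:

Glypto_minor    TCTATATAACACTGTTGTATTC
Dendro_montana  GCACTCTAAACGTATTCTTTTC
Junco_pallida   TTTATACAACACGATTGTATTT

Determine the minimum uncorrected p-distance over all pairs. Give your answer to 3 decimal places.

0.227

Pairwise Hamming distances:
  Glypto_minor vs Dendro_montana: 10
  Glypto_minor vs Junco_pallida: 5
  Dendro_montana vs Junco_pallida: 13
The smallest is 5 mismatches, between Glypto_minor and Junco_pallida; p = 5/22 = 0.227.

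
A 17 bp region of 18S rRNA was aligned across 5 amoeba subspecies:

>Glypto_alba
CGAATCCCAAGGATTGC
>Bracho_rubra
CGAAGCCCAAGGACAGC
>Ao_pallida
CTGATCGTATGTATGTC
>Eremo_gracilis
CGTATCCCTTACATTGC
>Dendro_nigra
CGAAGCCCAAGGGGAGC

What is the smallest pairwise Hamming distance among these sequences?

2

Pairwise Hamming distances:
  Glypto_alba vs Bracho_rubra: 3
  Glypto_alba vs Ao_pallida: 8
  Glypto_alba vs Eremo_gracilis: 5
  Glypto_alba vs Dendro_nigra: 4
  Bracho_rubra vs Ao_pallida: 10
  Bracho_rubra vs Eremo_gracilis: 8
  Bracho_rubra vs Dendro_nigra: 2
  Ao_pallida vs Eremo_gracilis: 9
  Ao_pallida vs Dendro_nigra: 11
  Eremo_gracilis vs Dendro_nigra: 9
The smallest is 2, between Bracho_rubra and Dendro_nigra.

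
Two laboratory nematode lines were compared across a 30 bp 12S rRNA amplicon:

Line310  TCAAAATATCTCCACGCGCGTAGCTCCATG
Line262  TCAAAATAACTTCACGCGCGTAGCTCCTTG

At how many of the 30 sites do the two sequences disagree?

3

Mismatches occur at site 9 (T→A), site 12 (C→T), site 28 (A→T).
That gives 3 mismatches out of 30 aligned sites, so the Hamming distance is 3.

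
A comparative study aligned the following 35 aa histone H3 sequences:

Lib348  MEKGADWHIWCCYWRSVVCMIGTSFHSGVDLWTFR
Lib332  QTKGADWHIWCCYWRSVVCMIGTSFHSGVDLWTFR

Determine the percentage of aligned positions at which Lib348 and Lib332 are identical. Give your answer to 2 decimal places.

94.29%

Mismatches occur at site 1 (M↔Q), site 2 (E↔T).
33 of the 35 sites match, so the percent identity is 33/35 × 100 = 94.29%.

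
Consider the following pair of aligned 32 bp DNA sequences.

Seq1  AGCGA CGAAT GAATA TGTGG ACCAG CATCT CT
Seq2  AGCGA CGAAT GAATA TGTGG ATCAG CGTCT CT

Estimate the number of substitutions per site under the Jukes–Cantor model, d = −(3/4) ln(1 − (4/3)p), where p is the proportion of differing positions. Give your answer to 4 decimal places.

0.0653

Differing sites — 22:C/T; 27:A/G.
p = 2/32 = 0.062500.
d = −0.75 · ln(1 − (4/3)·0.062500) = −0.75 · ln(0.916667) = −0.75 · (-0.087011) = 0.0653.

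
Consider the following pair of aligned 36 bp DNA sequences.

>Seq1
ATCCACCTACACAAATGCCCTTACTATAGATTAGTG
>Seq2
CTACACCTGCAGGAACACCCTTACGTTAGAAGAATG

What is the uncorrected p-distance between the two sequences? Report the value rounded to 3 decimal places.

Mismatches occur at site 1 (A/C), site 3 (C/A), site 9 (A/G), site 12 (C/G), site 13 (A/G), site 16 (T/C), site 17 (G/A), site 25 (T/G), site 26 (A/T), site 31 (T/A), site 32 (T/G), site 34 (G/A).
There are 12 differences over 36 sites, so p = 12/36 = 0.333.

0.333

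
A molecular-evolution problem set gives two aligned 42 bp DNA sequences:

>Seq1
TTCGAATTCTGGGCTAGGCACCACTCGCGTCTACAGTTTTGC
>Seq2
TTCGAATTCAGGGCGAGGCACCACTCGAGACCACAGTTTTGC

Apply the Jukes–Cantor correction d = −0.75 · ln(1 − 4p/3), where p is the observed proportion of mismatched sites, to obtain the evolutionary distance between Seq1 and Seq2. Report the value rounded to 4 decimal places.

0.1296

Differing sites — 10:T/A; 15:T/G; 28:C/A; 30:T/A; 32:T/C.
p = 5/42 = 0.119048.
d = −0.75 · ln(1 − (4/3)·0.119048) = −0.75 · ln(0.841269) = −0.75 · (-0.172844) = 0.1296.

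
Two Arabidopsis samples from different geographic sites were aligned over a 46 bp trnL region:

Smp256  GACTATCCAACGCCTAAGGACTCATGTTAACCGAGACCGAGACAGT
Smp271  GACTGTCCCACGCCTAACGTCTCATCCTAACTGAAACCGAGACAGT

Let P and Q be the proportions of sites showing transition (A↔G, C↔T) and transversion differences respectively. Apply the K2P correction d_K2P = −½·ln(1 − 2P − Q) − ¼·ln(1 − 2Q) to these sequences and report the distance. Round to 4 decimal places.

Mismatches occur at site 5 (A↔G, transition), site 9 (A↔C, transversion), site 18 (G↔C, transversion), site 20 (A↔T, transversion), site 26 (G↔C, transversion), site 27 (T↔C, transition), site 32 (C↔T, transition), site 35 (G↔A, transition).
Of the 8 differences, 4 transitions and 4 transversions over 46 sites: P = 4/46 = 0.086957, Q = 4/46 = 0.086957.
d = −0.5·ln(0.739129) − 0.25·ln(0.826086) = −0.5·(-0.302283) − 0.25·(-0.191056) = 0.1989.

0.1989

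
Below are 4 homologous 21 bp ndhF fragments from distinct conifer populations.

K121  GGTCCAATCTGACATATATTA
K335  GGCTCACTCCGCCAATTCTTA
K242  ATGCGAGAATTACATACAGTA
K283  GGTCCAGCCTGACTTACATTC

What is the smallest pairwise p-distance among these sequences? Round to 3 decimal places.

0.238

Pairwise Hamming distances:
  K121 vs K335: 8
  K121 vs K242: 10
  K121 vs K283: 5
  K335 vs K242: 16
  K335 vs K283: 12
  K242 vs K283: 10
The smallest is 5 mismatches, between K121 and K283; p = 5/21 = 0.238.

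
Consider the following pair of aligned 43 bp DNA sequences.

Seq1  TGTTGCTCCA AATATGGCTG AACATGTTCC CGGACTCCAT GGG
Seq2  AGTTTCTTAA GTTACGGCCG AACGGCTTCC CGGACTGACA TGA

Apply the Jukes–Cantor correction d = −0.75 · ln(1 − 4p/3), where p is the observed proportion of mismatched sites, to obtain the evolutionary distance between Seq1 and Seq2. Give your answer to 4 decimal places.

0.5617

Differing sites — 1:T/A; 5:G/T; 8:C/T; 9:C/A; 11:A/G; 12:A/T; 15:T/C; 19:T/C; 24:A/G; 25:T/G; 26:G/C; 37:C/G; 38:C/A; 39:A/C; 40:T/A; 41:G/T; 43:G/A.
p = 17/43 = 0.395349.
d = −0.75 · ln(1 − (4/3)·0.395349) = −0.75 · ln(0.472868) = −0.75 · (-0.748939) = 0.5617.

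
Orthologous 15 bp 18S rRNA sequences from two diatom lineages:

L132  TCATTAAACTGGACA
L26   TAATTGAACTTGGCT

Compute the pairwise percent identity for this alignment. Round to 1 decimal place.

Mismatches occur at site 2 (C/A), site 6 (A/G), site 11 (G/T), site 13 (A/G), site 15 (A/T).
10 of the 15 sites match, so the percent identity is 10/15 × 100 = 66.7%.

66.7%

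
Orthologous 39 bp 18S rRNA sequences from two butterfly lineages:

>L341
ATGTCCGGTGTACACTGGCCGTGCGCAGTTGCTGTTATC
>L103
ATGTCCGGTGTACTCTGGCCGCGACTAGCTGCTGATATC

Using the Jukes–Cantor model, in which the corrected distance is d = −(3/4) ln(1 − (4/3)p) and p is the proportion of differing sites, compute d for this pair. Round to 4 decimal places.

0.2052

The sequences differ at positions 14 (A/T), 22 (T/C), 24 (C/A), 25 (G/C), 26 (C/T), 29 (T/C), 35 (T/A).
p = 7/39 = 0.179487.
d = −0.75 · ln(1 − (4/3)·0.179487) = −0.75 · ln(0.760684) = −0.75 · (-0.273537) = 0.2052.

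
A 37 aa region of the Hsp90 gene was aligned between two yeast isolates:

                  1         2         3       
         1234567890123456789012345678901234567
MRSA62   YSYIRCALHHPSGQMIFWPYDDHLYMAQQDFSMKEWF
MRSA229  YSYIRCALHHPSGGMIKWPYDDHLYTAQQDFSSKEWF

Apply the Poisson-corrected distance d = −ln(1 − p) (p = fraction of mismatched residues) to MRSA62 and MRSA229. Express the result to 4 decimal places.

The sequences differ at positions 14 (Q/G), 17 (F/K), 26 (M/T), 33 (M/S).
p = 4/37 = 0.108108.
d = −ln(1 − 0.108108) = −ln(0.891892) = 0.1144.

0.1144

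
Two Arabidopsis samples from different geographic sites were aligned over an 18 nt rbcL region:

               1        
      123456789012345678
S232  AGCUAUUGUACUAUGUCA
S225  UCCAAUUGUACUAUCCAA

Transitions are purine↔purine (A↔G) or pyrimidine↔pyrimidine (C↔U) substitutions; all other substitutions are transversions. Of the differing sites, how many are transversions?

5

The sequences differ at positions 1 (A/U, transversion), 2 (G/C, transversion), 4 (U/A, transversion), 15 (G/C, transversion), 16 (U/C, transition), 17 (C/A, transversion).
Of the 6 differences, 1 transition and 5 transversions, so the answer is 5.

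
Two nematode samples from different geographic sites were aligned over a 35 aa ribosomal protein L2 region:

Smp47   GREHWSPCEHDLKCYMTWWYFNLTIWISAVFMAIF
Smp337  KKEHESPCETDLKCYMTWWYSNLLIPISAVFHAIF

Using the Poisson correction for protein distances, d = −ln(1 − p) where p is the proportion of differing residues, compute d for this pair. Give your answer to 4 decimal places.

0.2595

The sequences differ at positions 1 (G/K), 2 (R/K), 5 (W/E), 10 (H/T), 21 (F/S), 24 (T/L), 26 (W/P), 32 (M/H).
p = 8/35 = 0.228571.
d = −ln(1 − 0.228571) = −ln(0.771429) = 0.2595.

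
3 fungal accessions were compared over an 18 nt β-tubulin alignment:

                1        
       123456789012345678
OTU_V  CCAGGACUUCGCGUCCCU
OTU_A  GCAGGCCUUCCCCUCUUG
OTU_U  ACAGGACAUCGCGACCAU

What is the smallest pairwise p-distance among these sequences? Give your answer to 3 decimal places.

0.222

Pairwise Hamming distances:
  OTU_V vs OTU_A: 7
  OTU_V vs OTU_U: 4
  OTU_A vs OTU_U: 9
The smallest is 4 mismatches, between OTU_V and OTU_U; p = 4/18 = 0.222.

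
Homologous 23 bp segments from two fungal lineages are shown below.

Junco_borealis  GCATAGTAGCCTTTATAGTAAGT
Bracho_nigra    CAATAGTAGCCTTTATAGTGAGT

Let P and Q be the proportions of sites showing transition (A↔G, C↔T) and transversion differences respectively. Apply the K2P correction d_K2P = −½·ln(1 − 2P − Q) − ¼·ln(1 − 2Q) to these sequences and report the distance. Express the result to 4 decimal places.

The sequences differ at positions 1 (G/C, transversion), 2 (C/A, transversion), 20 (A/G, transition).
Of the 3 differences, 1 transition and 2 transversions over 23 sites: P = 1/23 = 0.043478, Q = 2/23 = 0.086957.
d = −0.5·ln(0.826087) − 0.25·ln(0.826086) = −0.5·(-0.191055) − 0.25·(-0.191056) = 0.1433.

0.1433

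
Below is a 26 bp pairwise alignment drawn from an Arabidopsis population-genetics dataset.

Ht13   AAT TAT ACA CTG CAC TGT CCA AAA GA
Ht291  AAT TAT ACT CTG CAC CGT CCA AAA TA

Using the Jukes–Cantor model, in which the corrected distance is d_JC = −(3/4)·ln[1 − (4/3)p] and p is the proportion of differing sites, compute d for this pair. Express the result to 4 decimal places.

The sequences differ at positions 9 (A/T), 16 (T/C), 25 (G/T).
p = 3/26 = 0.115385.
d = −0.75 · ln(1 − (4/3)·0.115385) = −0.75 · ln(0.846153) = −0.75 · (-0.167055) = 0.1253.

0.1253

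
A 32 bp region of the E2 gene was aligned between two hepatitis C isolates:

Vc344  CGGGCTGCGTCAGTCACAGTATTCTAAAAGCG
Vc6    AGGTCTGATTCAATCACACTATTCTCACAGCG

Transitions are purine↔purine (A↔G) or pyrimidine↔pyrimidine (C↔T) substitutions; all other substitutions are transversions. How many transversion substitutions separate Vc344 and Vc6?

7

Differing sites — 1:C/A (Tv); 4:G/T (Tv); 8:C/A (Tv); 9:G/T (Tv); 13:G/A (Ti); 19:G/C (Tv); 26:A/C (Tv); 28:A/C (Tv).
Of the 8 differences, 1 transition and 7 transversions, so the answer is 7.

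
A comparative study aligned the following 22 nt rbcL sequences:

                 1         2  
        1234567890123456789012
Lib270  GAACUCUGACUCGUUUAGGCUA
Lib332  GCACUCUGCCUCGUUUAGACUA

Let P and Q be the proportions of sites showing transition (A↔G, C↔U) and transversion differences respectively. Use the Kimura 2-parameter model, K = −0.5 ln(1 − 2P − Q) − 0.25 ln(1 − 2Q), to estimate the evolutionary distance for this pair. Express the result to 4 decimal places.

Differing sites — 2:A/C (Tv); 9:A/C (Tv); 19:G/A (Ti).
Of the 3 differences, 1 transition and 2 transversions over 22 sites: P = 1/22 = 0.045455, Q = 2/22 = 0.090909.
d = −0.5·ln(0.818181) − 0.25·ln(0.818182) = −0.5·(-0.200672) − 0.25·(-0.200670) = 0.1505.

0.1505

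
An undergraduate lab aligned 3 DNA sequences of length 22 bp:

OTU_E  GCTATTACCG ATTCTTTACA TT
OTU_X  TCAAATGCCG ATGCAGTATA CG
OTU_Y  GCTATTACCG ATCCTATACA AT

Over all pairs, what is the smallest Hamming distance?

3

Pairwise Hamming distances:
  OTU_E vs OTU_X: 10
  OTU_E vs OTU_Y: 3
  OTU_X vs OTU_Y: 10
The smallest is 3, between OTU_E and OTU_Y.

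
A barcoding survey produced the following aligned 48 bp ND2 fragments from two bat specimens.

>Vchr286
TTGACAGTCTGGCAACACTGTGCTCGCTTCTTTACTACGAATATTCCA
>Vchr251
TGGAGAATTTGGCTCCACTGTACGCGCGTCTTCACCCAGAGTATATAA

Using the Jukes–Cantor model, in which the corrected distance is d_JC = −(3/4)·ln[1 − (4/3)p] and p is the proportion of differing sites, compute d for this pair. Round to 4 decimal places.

The sequences differ at positions 2 (T/G), 5 (C/G), 7 (G/A), 9 (C/T), 14 (A/T), 15 (A/C), 22 (G/A), 24 (T/G), 28 (T/G), 33 (T/C), 36 (T/C), 37 (A/C), 38 (C/A), 41 (A/G), 45 (T/A), 46 (C/T), 47 (C/A).
p = 17/48 = 0.354167.
d = −0.75 · ln(1 − (4/3)·0.354167) = −0.75 · ln(0.527777) = −0.75 · (-0.639081) = 0.4793.

0.4793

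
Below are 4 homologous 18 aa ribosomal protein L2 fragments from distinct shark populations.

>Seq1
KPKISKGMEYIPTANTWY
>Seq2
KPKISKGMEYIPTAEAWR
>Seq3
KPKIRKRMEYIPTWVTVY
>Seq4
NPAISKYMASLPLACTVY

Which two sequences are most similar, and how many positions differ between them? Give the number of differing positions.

Pairwise Hamming distances:
  Seq1 vs Seq2: 3
  Seq1 vs Seq3: 5
  Seq1 vs Seq4: 9
  Seq2 vs Seq3: 7
  Seq2 vs Seq4: 11
  Seq3 vs Seq4: 10
The smallest is 3, between Seq1 and Seq2.

3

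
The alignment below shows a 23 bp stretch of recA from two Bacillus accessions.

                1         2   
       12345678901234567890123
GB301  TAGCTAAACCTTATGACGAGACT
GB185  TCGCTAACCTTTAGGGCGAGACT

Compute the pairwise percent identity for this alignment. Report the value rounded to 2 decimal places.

The sequences differ at positions 2 (A/C), 8 (A/C), 10 (C/T), 14 (T/G), 16 (A/G).
18 of the 23 sites match, so the percent identity is 18/23 × 100 = 78.26%.

78.26%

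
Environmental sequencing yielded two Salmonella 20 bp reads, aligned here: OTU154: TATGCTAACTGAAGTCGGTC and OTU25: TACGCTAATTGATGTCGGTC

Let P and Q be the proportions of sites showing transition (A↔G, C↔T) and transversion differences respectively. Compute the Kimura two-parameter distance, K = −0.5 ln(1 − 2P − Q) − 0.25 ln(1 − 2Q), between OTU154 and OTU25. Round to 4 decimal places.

The sequences differ at positions 3 (T/C, transition), 9 (C/T, transition), 13 (A/T, transversion).
Of the 3 differences, 2 transitions and 1 transversion over 20 sites: P = 2/20 = 0.100000, Q = 1/20 = 0.050000.
d = −0.5·ln(0.750000) − 0.25·ln(0.900000) = −0.5·(-0.287682) − 0.25·(-0.105361) = 0.1702.

0.1702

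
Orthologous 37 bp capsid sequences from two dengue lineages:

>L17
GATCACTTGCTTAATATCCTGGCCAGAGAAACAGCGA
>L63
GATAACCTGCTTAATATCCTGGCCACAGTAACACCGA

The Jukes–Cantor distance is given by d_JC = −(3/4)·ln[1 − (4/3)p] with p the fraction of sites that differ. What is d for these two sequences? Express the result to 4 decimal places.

0.1490

Mismatches occur at site 4 (C↔A), site 7 (T↔C), site 26 (G↔C), site 29 (A↔T), site 34 (G↔C).
p = 5/37 = 0.135135.
d = −0.75 · ln(1 − (4/3)·0.135135) = −0.75 · ln(0.819820) = −0.75 · (-0.198670) = 0.1490.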